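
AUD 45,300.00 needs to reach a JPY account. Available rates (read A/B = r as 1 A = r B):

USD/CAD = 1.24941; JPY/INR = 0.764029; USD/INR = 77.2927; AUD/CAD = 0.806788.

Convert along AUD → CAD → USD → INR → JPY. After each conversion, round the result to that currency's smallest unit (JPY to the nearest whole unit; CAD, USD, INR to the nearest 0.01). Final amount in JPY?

JPY 2,959,248

AUD 45,300.00 × 0.806788 = CAD 36,547.50
CAD 36,547.50 ÷ 1.24941 = USD 29,251.81
USD 29,251.81 × 77.2927 = INR 2,260,951.37
INR 2,260,951.37 ÷ 0.764029 = JPY 2,959,248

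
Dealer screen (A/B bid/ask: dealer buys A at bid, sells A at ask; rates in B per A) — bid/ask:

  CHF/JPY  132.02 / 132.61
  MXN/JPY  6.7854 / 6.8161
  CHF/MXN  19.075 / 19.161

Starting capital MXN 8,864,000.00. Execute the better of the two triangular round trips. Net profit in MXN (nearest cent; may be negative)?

Net profit: MXN 96,151.47

Best loop MXN → CHF → JPY → MXN:
MXN 8,864,000.00 ÷ 19.161 (buy CHF at ask) = CHF 462,606.34
CHF 462,606.34 × 132.02 (sell CHF at bid) = JPY 61,073,288
JPY 61,073,288 ÷ 6.8161 (buy MXN at ask) = MXN 8,960,151.47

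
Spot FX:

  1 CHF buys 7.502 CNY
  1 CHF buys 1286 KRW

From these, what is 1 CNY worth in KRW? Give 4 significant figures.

CNY/KRW = 171.4

1 CNY ÷ 7.502 = 0.133298 CHF
0.133298 CHF × 1286 = 171.421 KRW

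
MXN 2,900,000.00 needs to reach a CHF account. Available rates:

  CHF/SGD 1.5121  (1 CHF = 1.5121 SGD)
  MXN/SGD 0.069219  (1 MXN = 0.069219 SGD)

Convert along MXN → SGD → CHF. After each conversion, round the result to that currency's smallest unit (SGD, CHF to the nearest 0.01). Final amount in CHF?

CHF 132,752.53

MXN 2,900,000.00 × 0.069219 = SGD 200,735.10
SGD 200,735.10 ÷ 1.5121 = CHF 132,752.53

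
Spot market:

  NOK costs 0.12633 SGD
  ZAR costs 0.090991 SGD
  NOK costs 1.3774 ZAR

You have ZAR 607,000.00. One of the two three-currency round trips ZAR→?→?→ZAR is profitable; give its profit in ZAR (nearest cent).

Profitable loop is ZAR → NOK → SGD → ZAR:
ZAR 607,000.00 ÷ 1.3774 = NOK 440,685.35
NOK 440,685.35 × 0.12633 = SGD 55,671.78
SGD 55,671.78 ÷ 0.090991 = ZAR 611,838.32
Profit = ZAR 611,838.32 − ZAR 607,000.00

Profit: ZAR 4,838.32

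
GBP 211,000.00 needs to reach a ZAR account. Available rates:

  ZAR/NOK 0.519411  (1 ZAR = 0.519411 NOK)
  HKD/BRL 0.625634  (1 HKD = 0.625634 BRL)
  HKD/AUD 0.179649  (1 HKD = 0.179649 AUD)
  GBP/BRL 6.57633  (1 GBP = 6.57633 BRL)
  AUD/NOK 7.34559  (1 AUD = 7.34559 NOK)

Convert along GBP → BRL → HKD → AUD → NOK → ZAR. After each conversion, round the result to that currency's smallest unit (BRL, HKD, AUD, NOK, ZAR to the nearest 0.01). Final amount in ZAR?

GBP 211,000.00 × 6.57633 = BRL 1,387,605.63
BRL 1,387,605.63 ÷ 0.625634 = HKD 2,217,919.15
HKD 2,217,919.15 × 0.179649 = AUD 398,446.96
AUD 398,446.96 × 7.34559 = NOK 2,926,828.00
NOK 2,926,828.00 ÷ 0.519411 = ZAR 5,634,897.99

ZAR 5,634,897.99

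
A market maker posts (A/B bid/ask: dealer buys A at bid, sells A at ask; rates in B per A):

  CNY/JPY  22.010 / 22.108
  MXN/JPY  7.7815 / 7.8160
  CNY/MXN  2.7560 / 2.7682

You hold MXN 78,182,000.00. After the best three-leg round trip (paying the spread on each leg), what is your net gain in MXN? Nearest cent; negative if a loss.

Best loop MXN → CNY → JPY → MXN:
MXN 78,182,000.00 ÷ 2.7682 (buy CNY at ask) = CNY 28,242,901.52
CNY 28,242,901.52 × 22.010 (sell CNY at bid) = JPY 621,626,263
JPY 621,626,263 ÷ 7.8160 (buy MXN at ask) = MXN 79,532,531.03

Net profit: MXN 1,350,531.03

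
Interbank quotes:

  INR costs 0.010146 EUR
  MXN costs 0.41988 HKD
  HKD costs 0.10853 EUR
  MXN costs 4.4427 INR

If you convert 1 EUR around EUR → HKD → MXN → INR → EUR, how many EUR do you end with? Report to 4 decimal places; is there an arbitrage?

0.9892 (arbitrage exists)

Around EUR → HKD → MXN → INR → EUR: 1 ÷ 0.10853 ÷ 0.41988 × 4.4427 × 0.010146 = 0.989161
Product < 1; profitable direction is EUR → INR → MXN → HKD → EUR.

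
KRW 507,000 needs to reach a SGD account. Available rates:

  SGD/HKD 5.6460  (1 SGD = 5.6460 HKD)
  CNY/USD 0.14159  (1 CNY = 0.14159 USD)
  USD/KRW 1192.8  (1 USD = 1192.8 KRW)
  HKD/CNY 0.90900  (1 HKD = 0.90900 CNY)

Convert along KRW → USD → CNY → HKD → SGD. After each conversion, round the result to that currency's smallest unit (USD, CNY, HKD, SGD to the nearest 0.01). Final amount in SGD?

KRW 507,000 ÷ 1192.8 = USD 425.05
USD 425.05 ÷ 0.14159 = CNY 3,001.98
CNY 3,001.98 ÷ 0.90900 = HKD 3,302.51
HKD 3,302.51 ÷ 5.6460 = SGD 584.93

SGD 584.93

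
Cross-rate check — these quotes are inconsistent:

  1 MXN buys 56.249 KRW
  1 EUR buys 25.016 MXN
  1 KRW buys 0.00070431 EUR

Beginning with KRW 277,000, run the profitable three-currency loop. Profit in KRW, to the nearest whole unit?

Profitable loop is KRW → MXN → EUR → KRW:
KRW 277,000 ÷ 56.249 = MXN 4,924.53
MXN 4,924.53 ÷ 25.016 = EUR 196.86
EUR 196.86 ÷ 0.00070431 = KRW 279,501
Profit = KRW 279,501 − KRW 277,000

Profit: KRW 2,501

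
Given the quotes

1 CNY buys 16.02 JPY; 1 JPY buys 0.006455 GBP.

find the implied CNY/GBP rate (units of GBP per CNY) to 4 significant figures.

CNY/GBP = 0.1034

1 CNY × 16.02 = 16.02 JPY
16.02 JPY × 0.006455 = 0.103409 GBP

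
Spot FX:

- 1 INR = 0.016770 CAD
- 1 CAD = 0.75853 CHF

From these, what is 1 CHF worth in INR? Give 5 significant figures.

1 CHF ÷ 0.75853 = 1.31834 CAD
1.31834 CAD ÷ 0.016770 = 78.613 INR

CHF/INR = 78.613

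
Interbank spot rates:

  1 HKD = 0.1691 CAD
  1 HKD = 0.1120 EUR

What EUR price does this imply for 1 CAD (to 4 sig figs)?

CAD/EUR = 0.6623

1 CAD ÷ 0.1691 = 5.91366 HKD
5.91366 HKD × 0.1120 = 0.66233 EUR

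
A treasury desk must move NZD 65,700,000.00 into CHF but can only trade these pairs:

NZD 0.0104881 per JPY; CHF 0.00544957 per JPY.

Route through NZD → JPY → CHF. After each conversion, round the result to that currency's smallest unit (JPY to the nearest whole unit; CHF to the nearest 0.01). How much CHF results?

CHF 34,137,427.09

NZD 65,700,000.00 ÷ 0.0104881 = JPY 6,264,242,332
JPY 6,264,242,332 × 0.00544957 = CHF 34,137,427.09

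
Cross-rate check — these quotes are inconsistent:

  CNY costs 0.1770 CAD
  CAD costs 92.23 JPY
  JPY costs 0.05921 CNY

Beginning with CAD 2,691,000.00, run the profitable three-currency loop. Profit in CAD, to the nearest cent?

Profitable loop is CAD → CNY → JPY → CAD:
CAD 2,691,000.00 ÷ 0.1770 = CNY 15,203,389.83
CNY 15,203,389.83 ÷ 0.05921 = JPY 256,770,644
JPY 256,770,644 ÷ 92.23 = CAD 2,784,025.20
Profit = CAD 2,784,025.20 − CAD 2,691,000.00

Profit: CAD 93,025.20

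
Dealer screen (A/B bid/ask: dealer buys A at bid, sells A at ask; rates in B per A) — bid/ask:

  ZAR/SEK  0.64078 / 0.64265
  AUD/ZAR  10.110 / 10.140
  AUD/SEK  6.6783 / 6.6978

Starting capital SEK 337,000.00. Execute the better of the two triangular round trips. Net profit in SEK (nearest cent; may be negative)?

Best loop SEK → ZAR → AUD → SEK:
SEK 337,000.00 ÷ 0.64265 (buy ZAR at ask) = ZAR 524,391.19
ZAR 524,391.19 ÷ 10.140 (buy AUD at ask) = AUD 51,715.11
AUD 51,715.11 × 6.6783 (sell AUD at bid) = SEK 345,369.00

Net profit: SEK 8,369.00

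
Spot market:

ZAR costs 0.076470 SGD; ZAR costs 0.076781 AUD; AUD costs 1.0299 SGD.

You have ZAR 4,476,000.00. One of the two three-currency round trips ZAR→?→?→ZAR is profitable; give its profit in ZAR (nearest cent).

Profitable loop is ZAR → AUD → SGD → ZAR:
ZAR 4,476,000.00 × 0.076781 = AUD 343,671.76
AUD 343,671.76 × 1.0299 = SGD 353,947.54
SGD 353,947.54 ÷ 0.076470 = ZAR 4,628,580.38
Profit = ZAR 4,628,580.38 − ZAR 4,476,000.00

Profit: ZAR 152,580.38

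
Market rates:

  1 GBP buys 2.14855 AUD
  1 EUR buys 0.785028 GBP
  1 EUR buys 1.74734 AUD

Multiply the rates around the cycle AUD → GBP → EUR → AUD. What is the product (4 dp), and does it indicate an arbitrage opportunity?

1.0360 (arbitrage exists)

Around AUD → GBP → EUR → AUD: 1 ÷ 2.14855 ÷ 0.785028 × 1.74734 = 1.035969
Product > 1; profitable direction is AUD → GBP → EUR → AUD.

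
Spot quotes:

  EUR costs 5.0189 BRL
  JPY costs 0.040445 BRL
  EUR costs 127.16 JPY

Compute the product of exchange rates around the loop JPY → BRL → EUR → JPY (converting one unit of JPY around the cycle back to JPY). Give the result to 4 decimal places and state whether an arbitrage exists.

Around JPY → BRL → EUR → JPY: 1 × 0.040445 ÷ 5.0189 × 127.16 = 1.024724
Product > 1; profitable direction is JPY → BRL → EUR → JPY.

1.0247 (arbitrage exists)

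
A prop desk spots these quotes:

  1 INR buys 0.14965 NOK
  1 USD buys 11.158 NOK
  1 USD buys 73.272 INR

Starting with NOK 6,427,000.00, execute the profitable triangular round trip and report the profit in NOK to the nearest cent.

Profit: NOK 113,032.25

Profitable loop is NOK → INR → USD → NOK:
NOK 6,427,000.00 ÷ 0.14965 = INR 42,946,876.04
INR 42,946,876.04 ÷ 73.272 = USD 586,129.44
USD 586,129.44 × 11.158 = NOK 6,540,032.25
Profit = NOK 6,540,032.25 − NOK 6,427,000.00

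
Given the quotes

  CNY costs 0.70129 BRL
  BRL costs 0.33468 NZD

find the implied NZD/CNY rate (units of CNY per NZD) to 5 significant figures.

NZD/CNY = 4.2606

1 NZD ÷ 0.33468 = 2.98793 BRL
2.98793 BRL ÷ 0.70129 = 4.26062 CNY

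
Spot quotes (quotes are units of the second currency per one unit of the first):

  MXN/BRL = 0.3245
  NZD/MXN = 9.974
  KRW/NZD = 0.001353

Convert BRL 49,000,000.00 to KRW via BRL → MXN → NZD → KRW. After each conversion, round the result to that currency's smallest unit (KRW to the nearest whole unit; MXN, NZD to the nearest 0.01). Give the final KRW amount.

KRW 11,189,591,153

BRL 49,000,000.00 ÷ 0.3245 = MXN 151,001,540.83
MXN 151,001,540.83 ÷ 9.974 = NZD 15,139,516.83
NZD 15,139,516.83 ÷ 0.001353 = KRW 11,189,591,153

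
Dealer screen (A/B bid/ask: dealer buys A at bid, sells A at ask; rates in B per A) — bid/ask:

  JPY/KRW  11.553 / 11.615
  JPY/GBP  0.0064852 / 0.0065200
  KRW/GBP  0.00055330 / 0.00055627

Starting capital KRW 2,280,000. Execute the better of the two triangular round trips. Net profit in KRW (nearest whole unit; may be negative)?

Net profit: KRW 8,513

Best loop KRW → JPY → GBP → KRW:
KRW 2,280,000 ÷ 11.615 (buy JPY at ask) = JPY 196,298
JPY 196,298 × 0.0064852 (sell JPY at bid) = GBP 1,273.03
GBP 1,273.03 ÷ 0.00055627 (buy KRW at ask) = KRW 2,288,513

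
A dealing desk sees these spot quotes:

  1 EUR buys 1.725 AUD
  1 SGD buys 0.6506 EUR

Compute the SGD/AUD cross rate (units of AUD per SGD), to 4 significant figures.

SGD/AUD = 1.122

1 SGD × 0.6506 = 0.6506 EUR
0.6506 EUR × 1.725 = 1.12228 AUD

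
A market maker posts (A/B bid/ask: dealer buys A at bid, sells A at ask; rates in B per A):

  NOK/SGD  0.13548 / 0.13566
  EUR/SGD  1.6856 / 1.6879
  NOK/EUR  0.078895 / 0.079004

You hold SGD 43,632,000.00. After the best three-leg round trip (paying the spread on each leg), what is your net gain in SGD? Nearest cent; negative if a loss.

Net profit: SGD 696,650.99

Best loop SGD → EUR → NOK → SGD:
SGD 43,632,000.00 ÷ 1.6879 (buy EUR at ask) = EUR 25,849,872.62
EUR 25,849,872.62 ÷ 0.079004 (buy NOK at ask) = NOK 327,197,010.57
NOK 327,197,010.57 × 0.13548 (sell NOK at bid) = SGD 44,328,650.99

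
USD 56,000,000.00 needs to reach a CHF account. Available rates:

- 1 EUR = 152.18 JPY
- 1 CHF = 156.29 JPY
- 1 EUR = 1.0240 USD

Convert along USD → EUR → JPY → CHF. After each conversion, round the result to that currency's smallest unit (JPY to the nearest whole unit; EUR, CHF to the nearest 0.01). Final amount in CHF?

USD 56,000,000.00 ÷ 1.0240 = EUR 54,687,500.00
EUR 54,687,500.00 × 152.18 = JPY 8,322,343,750
JPY 8,322,343,750 ÷ 156.29 = CHF 53,249,368.16

CHF 53,249,368.16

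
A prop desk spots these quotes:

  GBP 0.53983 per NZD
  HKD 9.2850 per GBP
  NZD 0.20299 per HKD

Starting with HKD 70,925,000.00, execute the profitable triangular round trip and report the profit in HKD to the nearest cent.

Profitable loop is HKD → NZD → GBP → HKD:
HKD 70,925,000.00 × 0.20299 = NZD 14,397,065.75
NZD 14,397,065.75 × 0.53983 = GBP 7,771,968.00
GBP 7,771,968.00 × 9.2850 = HKD 72,162,722.92
Profit = HKD 72,162,722.92 − HKD 70,925,000.00

Profit: HKD 1,237,722.92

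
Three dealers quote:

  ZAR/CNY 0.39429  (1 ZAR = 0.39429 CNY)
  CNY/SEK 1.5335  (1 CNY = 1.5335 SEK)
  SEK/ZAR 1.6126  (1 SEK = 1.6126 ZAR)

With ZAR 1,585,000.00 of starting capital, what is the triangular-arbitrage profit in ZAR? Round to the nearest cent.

Profit: ZAR 40,560.24

Profitable loop is ZAR → SEK → CNY → ZAR:
ZAR 1,585,000.00 ÷ 1.6126 = SEK 982,884.78
SEK 982,884.78 ÷ 1.5335 = CNY 640,942.15
CNY 640,942.15 ÷ 0.39429 = ZAR 1,625,560.24
Profit = ZAR 1,625,560.24 − ZAR 1,585,000.00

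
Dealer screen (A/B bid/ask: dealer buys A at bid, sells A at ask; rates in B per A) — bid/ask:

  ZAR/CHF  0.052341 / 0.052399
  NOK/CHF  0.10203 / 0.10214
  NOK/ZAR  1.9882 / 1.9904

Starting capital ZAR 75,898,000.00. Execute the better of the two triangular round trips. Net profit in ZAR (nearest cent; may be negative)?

Best loop ZAR → CHF → NOK → ZAR:
ZAR 75,898,000.00 × 0.052341 (sell ZAR at bid) = CHF 3,972,577.22
CHF 3,972,577.22 ÷ 0.10214 (buy NOK at ask) = NOK 38,893,452.30
NOK 38,893,452.30 × 1.9882 (sell NOK at bid) = ZAR 77,327,961.86

Net profit: ZAR 1,429,961.86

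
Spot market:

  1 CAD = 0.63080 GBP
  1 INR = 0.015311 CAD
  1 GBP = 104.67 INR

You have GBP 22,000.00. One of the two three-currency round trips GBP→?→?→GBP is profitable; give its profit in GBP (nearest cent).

Profitable loop is GBP → INR → CAD → GBP:
GBP 22,000.00 × 104.67 = INR 2,302,740.00
INR 2,302,740.00 × 0.015311 = CAD 35,257.25
CAD 35,257.25 × 0.63080 = GBP 22,240.27
Profit = GBP 22,240.27 − GBP 22,000.00

Profit: GBP 240.27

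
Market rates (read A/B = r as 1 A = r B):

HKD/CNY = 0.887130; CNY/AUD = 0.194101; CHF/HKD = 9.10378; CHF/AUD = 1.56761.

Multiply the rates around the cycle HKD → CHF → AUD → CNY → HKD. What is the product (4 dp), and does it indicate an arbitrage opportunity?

1.0000 (no arbitrage)

Around HKD → CHF → AUD → CNY → HKD: 1 ÷ 9.10378 × 1.56761 ÷ 0.194101 ÷ 0.887130 = 1.000003
Product ≈ 1 (deviation 0.000%, within rounding noise).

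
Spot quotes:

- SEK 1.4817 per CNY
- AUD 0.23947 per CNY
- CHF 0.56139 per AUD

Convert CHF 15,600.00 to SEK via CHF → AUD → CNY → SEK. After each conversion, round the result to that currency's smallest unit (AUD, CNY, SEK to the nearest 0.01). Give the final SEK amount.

SEK 171,936.91

CHF 15,600.00 ÷ 0.56139 = AUD 27,788.17
AUD 27,788.17 ÷ 0.23947 = CNY 116,040.30
CNY 116,040.30 × 1.4817 = SEK 171,936.91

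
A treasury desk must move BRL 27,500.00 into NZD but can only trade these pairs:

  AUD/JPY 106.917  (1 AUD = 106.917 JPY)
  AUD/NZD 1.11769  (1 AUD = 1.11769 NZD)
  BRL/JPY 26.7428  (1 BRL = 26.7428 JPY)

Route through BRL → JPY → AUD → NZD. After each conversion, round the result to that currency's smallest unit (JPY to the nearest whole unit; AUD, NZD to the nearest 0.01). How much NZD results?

BRL 27,500.00 × 26.7428 = JPY 735,427
JPY 735,427 ÷ 106.917 = AUD 6,878.49
AUD 6,878.49 × 1.11769 = NZD 7,688.02

NZD 7,688.02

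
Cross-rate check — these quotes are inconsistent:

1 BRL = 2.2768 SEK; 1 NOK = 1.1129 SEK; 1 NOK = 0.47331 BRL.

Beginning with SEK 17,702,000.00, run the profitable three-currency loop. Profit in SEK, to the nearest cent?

Profitable loop is SEK → BRL → NOK → SEK:
SEK 17,702,000.00 ÷ 2.2768 = BRL 7,774,947.29
BRL 7,774,947.29 ÷ 0.47331 = NOK 16,426,754.76
NOK 16,426,754.76 × 1.1129 = SEK 18,281,335.37
Profit = SEK 18,281,335.37 − SEK 17,702,000.00

Profit: SEK 579,335.37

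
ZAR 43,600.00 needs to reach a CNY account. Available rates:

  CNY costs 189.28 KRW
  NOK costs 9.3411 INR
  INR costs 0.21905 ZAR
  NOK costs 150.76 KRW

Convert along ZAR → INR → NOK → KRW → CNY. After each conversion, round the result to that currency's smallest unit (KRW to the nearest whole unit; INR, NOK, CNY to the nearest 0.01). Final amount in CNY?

ZAR 43,600.00 ÷ 0.21905 = INR 199,041.31
INR 199,041.31 ÷ 9.3411 = NOK 21,308.12
NOK 21,308.12 × 150.76 = KRW 3,212,412
KRW 3,212,412 ÷ 189.28 = CNY 16,971.75

CNY 16,971.75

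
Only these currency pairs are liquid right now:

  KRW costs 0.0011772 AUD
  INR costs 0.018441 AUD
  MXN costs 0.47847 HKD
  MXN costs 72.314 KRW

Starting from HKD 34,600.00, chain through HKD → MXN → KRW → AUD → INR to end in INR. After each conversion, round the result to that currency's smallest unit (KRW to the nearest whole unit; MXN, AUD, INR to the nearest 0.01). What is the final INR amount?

INR 333,817.58

HKD 34,600.00 ÷ 0.47847 = MXN 72,313.83
MXN 72,313.83 × 72.314 = KRW 5,229,302
KRW 5,229,302 × 0.0011772 = AUD 6,155.93
AUD 6,155.93 ÷ 0.018441 = INR 333,817.58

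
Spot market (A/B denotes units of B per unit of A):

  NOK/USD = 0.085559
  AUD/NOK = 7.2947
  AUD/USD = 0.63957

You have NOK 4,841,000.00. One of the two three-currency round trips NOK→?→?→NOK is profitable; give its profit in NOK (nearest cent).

Profit: NOK 119,780.73

Profitable loop is NOK → AUD → USD → NOK:
NOK 4,841,000.00 ÷ 7.2947 = AUD 663,632.50
AUD 663,632.50 × 0.63957 = USD 424,439.44
USD 424,439.44 ÷ 0.085559 = NOK 4,960,780.73
Profit = NOK 4,960,780.73 − NOK 4,841,000.00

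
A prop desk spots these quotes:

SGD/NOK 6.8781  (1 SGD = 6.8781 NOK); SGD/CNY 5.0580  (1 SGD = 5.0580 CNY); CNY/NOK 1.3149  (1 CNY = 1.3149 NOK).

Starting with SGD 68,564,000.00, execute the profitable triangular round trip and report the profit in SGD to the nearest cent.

Profitable loop is SGD → NOK → CNY → SGD:
SGD 68,564,000.00 × 6.8781 = NOK 471,590,048.40
NOK 471,590,048.40 ÷ 1.3149 = CNY 358,650,884.78
CNY 358,650,884.78 ÷ 5.0580 = SGD 70,907,648.24
Profit = SGD 70,907,648.24 − SGD 68,564,000.00

Profit: SGD 2,343,648.24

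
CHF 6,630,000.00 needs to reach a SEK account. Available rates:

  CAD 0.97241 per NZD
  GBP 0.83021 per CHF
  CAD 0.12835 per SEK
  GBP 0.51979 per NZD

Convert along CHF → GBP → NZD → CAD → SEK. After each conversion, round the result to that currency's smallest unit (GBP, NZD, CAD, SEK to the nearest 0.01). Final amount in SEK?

SEK 80,228,211.69

CHF 6,630,000.00 × 0.83021 = GBP 5,504,292.30
GBP 5,504,292.30 ÷ 0.51979 = NZD 10,589,454.01
NZD 10,589,454.01 × 0.97241 = CAD 10,297,290.97
CAD 10,297,290.97 ÷ 0.12835 = SEK 80,228,211.69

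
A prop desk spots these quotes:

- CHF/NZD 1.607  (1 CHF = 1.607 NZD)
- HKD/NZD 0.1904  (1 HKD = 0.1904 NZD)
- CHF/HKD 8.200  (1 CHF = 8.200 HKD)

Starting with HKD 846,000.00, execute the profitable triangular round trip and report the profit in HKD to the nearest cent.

Profitable loop is HKD → CHF → NZD → HKD:
HKD 846,000.00 ÷ 8.200 = CHF 103,170.73
CHF 103,170.73 × 1.607 = NZD 165,795.37
NZD 165,795.37 ÷ 0.1904 = HKD 870,773.98
Profit = HKD 870,773.98 − HKD 846,000.00

Profit: HKD 24,773.98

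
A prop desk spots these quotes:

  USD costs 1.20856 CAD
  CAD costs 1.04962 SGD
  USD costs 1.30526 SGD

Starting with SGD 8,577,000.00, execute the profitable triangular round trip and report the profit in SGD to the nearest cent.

Profitable loop is SGD → CAD → USD → SGD:
SGD 8,577,000.00 ÷ 1.04962 = CAD 8,171,528.74
CAD 8,171,528.74 ÷ 1.20856 = USD 6,761,376.14
USD 6,761,376.14 × 1.30526 = SGD 8,825,353.82
Profit = SGD 8,825,353.82 − SGD 8,577,000.00

Profit: SGD 248,353.82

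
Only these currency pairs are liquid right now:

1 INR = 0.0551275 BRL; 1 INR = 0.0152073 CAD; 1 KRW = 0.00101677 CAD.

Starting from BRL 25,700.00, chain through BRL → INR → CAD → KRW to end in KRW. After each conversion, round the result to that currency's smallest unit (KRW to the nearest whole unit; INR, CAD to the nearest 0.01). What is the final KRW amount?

KRW 6,972,590

BRL 25,700.00 ÷ 0.0551275 = INR 466,192.01
INR 466,192.01 × 0.0152073 = CAD 7,089.52
CAD 7,089.52 ÷ 0.00101677 = KRW 6,972,590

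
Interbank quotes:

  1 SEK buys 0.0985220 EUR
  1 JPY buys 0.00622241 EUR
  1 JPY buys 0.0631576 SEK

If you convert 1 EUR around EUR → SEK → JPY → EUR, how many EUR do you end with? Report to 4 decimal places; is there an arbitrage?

Around EUR → SEK → JPY → EUR: 1 ÷ 0.0985220 ÷ 0.0631576 × 0.00622241 = 1.000000
Product ≈ 1 (deviation 0.000%, within rounding noise).

1.0000 (no arbitrage)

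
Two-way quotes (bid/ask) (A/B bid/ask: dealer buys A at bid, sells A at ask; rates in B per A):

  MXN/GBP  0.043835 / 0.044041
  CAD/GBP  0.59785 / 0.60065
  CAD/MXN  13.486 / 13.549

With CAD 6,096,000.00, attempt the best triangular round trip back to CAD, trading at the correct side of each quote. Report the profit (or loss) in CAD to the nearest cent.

Net profit: CAD 11,630.81

Best loop CAD → GBP → MXN → CAD:
CAD 6,096,000.00 × 0.59785 (sell CAD at bid) = GBP 3,644,493.60
GBP 3,644,493.60 ÷ 0.044041 (buy MXN at ask) = MXN 82,752,289.91
MXN 82,752,289.91 ÷ 13.549 (buy CAD at ask) = CAD 6,107,630.81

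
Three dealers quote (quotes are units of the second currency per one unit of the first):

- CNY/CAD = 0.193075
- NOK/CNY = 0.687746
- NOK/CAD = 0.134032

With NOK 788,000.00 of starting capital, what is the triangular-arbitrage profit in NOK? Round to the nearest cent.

Profitable loop is NOK → CAD → CNY → NOK:
NOK 788,000.00 × 0.134032 = CAD 105,617.22
CAD 105,617.22 ÷ 0.193075 = CNY 547,026.89
CNY 547,026.89 ÷ 0.687746 = NOK 795,390.87
Profit = NOK 795,390.87 − NOK 788,000.00

Profit: NOK 7,390.87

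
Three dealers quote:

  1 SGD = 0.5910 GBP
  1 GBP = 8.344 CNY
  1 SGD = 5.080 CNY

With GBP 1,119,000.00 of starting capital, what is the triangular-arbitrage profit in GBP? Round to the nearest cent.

Profit: GBP 33,741.75

Profitable loop is GBP → SGD → CNY → GBP:
GBP 1,119,000.00 ÷ 0.5910 = SGD 1,893,401.02
SGD 1,893,401.02 × 5.080 = CNY 9,618,477.16
CNY 9,618,477.16 ÷ 8.344 = GBP 1,152,741.75
Profit = GBP 1,152,741.75 − GBP 1,119,000.00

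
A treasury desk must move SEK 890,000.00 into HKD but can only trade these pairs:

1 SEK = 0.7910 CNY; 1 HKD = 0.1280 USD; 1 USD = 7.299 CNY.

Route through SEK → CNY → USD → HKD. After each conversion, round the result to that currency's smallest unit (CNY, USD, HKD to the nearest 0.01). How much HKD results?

HKD 753,517.19

SEK 890,000.00 × 0.7910 = CNY 703,990.00
CNY 703,990.00 ÷ 7.299 = USD 96,450.20
USD 96,450.20 ÷ 0.1280 = HKD 753,517.19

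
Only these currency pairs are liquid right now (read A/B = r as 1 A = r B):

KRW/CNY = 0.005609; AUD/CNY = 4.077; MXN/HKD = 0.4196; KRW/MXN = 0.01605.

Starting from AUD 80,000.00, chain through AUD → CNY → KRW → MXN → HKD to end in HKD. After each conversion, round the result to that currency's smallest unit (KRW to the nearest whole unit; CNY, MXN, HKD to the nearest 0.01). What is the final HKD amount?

AUD 80,000.00 × 4.077 = CNY 326,160.00
CNY 326,160.00 ÷ 0.005609 = KRW 58,149,403
KRW 58,149,403 × 0.01605 = MXN 933,297.92
MXN 933,297.92 × 0.4196 = HKD 391,611.81

HKD 391,611.81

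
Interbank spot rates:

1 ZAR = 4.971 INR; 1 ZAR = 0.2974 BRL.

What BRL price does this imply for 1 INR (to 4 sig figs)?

INR/BRL = 0.05983

1 INR ÷ 4.971 = 0.201167 ZAR
0.201167 ZAR × 0.2974 = 0.059827 BRL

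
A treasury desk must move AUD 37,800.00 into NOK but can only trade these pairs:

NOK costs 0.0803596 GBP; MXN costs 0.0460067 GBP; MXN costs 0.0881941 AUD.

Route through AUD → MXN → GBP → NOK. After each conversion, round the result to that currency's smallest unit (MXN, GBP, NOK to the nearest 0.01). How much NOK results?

NOK 245,378.03

AUD 37,800.00 ÷ 0.0881941 = MXN 428,600.10
MXN 428,600.10 × 0.0460067 = GBP 19,718.48
GBP 19,718.48 ÷ 0.0803596 = NOK 245,378.03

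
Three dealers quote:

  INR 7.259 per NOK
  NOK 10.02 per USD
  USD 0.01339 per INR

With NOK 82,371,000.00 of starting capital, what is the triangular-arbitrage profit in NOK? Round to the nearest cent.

Profitable loop is NOK → USD → INR → NOK:
NOK 82,371,000.00 ÷ 10.02 = USD 8,220,658.68
USD 8,220,658.68 ÷ 0.01339 = INR 613,940,155.54
INR 613,940,155.54 ÷ 7.259 = NOK 84,576,409.36
Profit = NOK 84,576,409.36 − NOK 82,371,000.00

Profit: NOK 2,205,409.36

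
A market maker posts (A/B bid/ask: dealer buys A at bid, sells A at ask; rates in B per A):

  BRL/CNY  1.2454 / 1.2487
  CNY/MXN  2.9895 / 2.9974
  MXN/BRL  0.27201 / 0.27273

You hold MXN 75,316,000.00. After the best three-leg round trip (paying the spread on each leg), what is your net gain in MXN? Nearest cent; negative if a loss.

Best loop MXN → BRL → CNY → MXN:
MXN 75,316,000.00 × 0.27201 (sell MXN at bid) = BRL 20,486,705.16
BRL 20,486,705.16 × 1.2454 (sell BRL at bid) = CNY 25,514,142.61
CNY 25,514,142.61 × 2.9895 (sell CNY at bid) = MXN 76,274,529.32

Net profit: MXN 958,529.32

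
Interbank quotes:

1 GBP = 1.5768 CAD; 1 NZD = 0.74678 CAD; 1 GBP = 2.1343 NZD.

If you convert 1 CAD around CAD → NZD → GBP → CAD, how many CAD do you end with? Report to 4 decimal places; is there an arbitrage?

0.9893 (arbitrage exists)

Around CAD → NZD → GBP → CAD: 1 ÷ 0.74678 ÷ 2.1343 × 1.5768 = 0.989301
Product < 1; profitable direction is CAD → GBP → NZD → CAD.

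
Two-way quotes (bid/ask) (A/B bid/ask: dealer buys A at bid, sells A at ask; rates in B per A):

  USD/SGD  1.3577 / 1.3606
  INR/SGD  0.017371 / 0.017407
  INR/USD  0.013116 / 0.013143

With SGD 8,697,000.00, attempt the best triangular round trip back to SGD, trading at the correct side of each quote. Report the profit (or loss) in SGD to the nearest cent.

Best loop SGD → INR → USD → SGD:
SGD 8,697,000.00 ÷ 0.017407 (buy INR at ask) = INR 499,626,587.01
INR 499,626,587.01 × 0.013116 (sell INR at bid) = USD 6,553,102.32
USD 6,553,102.32 × 1.3577 (sell USD at bid) = SGD 8,897,147.01

Net profit: SGD 200,147.01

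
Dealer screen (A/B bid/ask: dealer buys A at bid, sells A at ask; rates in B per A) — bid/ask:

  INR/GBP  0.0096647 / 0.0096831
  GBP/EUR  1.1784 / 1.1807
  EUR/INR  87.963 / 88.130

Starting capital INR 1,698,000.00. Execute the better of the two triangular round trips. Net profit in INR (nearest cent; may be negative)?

Net profit: INR 3,056.86

Best loop INR → GBP → EUR → INR:
INR 1,698,000.00 × 0.0096647 (sell INR at bid) = GBP 16,410.66
GBP 16,410.66 × 1.1784 (sell GBP at bid) = EUR 19,338.32
EUR 19,338.32 × 87.963 (sell EUR at bid) = INR 1,701,056.86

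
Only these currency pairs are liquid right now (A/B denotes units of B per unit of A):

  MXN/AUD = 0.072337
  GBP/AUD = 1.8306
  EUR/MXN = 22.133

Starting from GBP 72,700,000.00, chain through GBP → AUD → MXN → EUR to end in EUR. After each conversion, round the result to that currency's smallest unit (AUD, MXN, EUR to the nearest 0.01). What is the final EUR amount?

EUR 83,124,125.88

GBP 72,700,000.00 × 1.8306 = AUD 133,084,620.00
AUD 133,084,620.00 ÷ 0.072337 = MXN 1,839,786,278.11
MXN 1,839,786,278.11 ÷ 22.133 = EUR 83,124,125.88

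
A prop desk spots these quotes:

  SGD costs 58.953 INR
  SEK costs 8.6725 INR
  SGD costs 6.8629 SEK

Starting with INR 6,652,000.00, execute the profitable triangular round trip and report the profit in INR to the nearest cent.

Profit: INR 63,808.59

Profitable loop is INR → SGD → SEK → INR:
INR 6,652,000.00 ÷ 58.953 = SGD 112,835.65
SGD 112,835.65 × 6.8629 = SEK 774,379.77
SEK 774,379.77 × 8.6725 = INR 6,715,808.59
Profit = INR 6,715,808.59 − INR 6,652,000.00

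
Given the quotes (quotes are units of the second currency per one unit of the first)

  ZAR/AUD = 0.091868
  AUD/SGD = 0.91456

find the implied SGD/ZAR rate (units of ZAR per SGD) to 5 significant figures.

SGD/ZAR = 11.902

1 SGD ÷ 0.91456 = 1.09342 AUD
1.09342 AUD ÷ 0.091868 = 11.9021 ZAR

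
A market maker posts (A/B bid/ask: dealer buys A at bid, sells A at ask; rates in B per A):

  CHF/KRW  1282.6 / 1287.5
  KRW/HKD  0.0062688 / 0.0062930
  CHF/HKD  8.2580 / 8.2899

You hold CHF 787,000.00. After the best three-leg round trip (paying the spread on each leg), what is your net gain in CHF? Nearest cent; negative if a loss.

Best loop CHF → HKD → KRW → CHF:
CHF 787,000.00 × 8.2580 (sell CHF at bid) = HKD 6,499,046.00
HKD 6,499,046.00 ÷ 0.0062930 (buy KRW at ask) = KRW 1,032,742,094
KRW 1,032,742,094 ÷ 1287.5 (buy CHF at ask) = CHF 802,129.78

Net profit: CHF 15,129.78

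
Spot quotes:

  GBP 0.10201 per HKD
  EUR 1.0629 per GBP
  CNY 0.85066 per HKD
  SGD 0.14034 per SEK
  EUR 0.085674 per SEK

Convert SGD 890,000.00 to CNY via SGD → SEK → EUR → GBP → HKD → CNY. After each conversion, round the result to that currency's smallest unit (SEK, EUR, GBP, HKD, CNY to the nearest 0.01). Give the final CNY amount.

SGD 890,000.00 ÷ 0.14034 = SEK 6,341,741.48
SEK 6,341,741.48 × 0.085674 = EUR 543,322.36
EUR 543,322.36 ÷ 1.0629 = GBP 511,169.78
GBP 511,169.78 ÷ 0.10201 = HKD 5,010,977.16
HKD 5,010,977.16 × 0.85066 = CNY 4,262,637.83

CNY 4,262,637.83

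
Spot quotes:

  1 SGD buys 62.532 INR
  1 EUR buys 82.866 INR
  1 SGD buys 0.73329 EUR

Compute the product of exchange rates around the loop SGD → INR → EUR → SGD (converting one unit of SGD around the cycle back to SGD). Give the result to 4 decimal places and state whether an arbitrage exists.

Around SGD → INR → EUR → SGD: 1 × 62.532 ÷ 82.866 ÷ 0.73329 = 1.029082
Product > 1; profitable direction is SGD → INR → EUR → SGD.

1.0291 (arbitrage exists)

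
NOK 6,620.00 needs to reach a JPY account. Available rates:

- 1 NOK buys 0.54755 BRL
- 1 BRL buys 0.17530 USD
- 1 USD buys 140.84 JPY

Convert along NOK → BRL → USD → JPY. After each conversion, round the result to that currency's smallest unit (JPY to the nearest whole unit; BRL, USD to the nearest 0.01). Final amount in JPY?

NOK 6,620.00 × 0.54755 = BRL 3,624.78
BRL 3,624.78 × 0.17530 = USD 635.42
USD 635.42 × 140.84 = JPY 89,493

JPY 89,493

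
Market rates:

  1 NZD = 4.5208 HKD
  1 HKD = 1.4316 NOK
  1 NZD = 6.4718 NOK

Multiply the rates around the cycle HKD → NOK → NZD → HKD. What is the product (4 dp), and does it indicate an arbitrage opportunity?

Around HKD → NOK → NZD → HKD: 1 × 1.4316 ÷ 6.4718 × 4.5208 = 1.000027
Product ≈ 1 (deviation 0.003%, within rounding noise).

1.0000 (no arbitrage)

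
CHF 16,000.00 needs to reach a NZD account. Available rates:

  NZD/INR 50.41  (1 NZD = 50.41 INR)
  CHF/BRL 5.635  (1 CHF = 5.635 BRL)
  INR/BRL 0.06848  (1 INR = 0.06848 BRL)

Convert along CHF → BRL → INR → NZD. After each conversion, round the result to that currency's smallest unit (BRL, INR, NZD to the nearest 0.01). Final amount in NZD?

NZD 26,117.61

CHF 16,000.00 × 5.635 = BRL 90,160.00
BRL 90,160.00 ÷ 0.06848 = INR 1,316,588.79
INR 1,316,588.79 ÷ 50.41 = NZD 26,117.61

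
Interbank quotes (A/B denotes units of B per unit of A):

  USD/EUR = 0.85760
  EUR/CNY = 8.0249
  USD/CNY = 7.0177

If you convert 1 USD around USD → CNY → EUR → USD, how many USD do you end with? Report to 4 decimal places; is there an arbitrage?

1.0197 (arbitrage exists)

Around USD → CNY → EUR → USD: 1 × 7.0177 ÷ 8.0249 ÷ 0.85760 = 1.019695
Product > 1; profitable direction is USD → CNY → EUR → USD.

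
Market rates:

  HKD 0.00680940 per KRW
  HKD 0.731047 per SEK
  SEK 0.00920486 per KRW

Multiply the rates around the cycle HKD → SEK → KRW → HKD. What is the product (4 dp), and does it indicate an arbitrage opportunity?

Around HKD → SEK → KRW → HKD: 1 ÷ 0.731047 ÷ 0.00920486 × 0.00680940 = 1.011920
Product > 1; profitable direction is HKD → SEK → KRW → HKD.

1.0119 (arbitrage exists)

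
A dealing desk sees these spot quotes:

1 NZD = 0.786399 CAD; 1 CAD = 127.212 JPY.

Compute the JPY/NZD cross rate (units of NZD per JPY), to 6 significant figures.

JPY/NZD = 0.00999606

1 JPY ÷ 127.212 = 0.00786089 CAD
0.00786089 CAD ÷ 0.786399 = 0.00999606 NZD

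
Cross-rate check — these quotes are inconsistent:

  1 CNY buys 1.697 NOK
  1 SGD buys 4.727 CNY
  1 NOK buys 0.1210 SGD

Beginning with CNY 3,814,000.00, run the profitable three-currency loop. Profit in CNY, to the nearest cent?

Profit: CNY 115,414.77

Profitable loop is CNY → SGD → NOK → CNY:
CNY 3,814,000.00 ÷ 4.727 = SGD 806,854.24
SGD 806,854.24 ÷ 0.1210 = NOK 6,668,216.87
NOK 6,668,216.87 ÷ 1.697 = CNY 3,929,414.77
Profit = CNY 3,929,414.77 − CNY 3,814,000.00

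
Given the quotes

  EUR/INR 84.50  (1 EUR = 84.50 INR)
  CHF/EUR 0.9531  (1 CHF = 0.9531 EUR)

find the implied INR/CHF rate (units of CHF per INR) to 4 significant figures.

INR/CHF = 0.01242

1 INR ÷ 84.50 = 0.0118343 EUR
0.0118343 EUR ÷ 0.9531 = 0.0124167 CHF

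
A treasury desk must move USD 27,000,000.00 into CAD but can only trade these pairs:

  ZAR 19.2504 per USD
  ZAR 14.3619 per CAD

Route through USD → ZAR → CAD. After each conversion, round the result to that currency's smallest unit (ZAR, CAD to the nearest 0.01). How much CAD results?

USD 27,000,000.00 × 19.2504 = ZAR 519,760,800.00
ZAR 519,760,800.00 ÷ 14.3619 = CAD 36,190,253.38

CAD 36,190,253.38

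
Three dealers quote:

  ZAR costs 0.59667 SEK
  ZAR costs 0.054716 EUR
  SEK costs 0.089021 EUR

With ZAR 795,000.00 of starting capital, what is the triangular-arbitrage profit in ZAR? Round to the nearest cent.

Profitable loop is ZAR → EUR → SEK → ZAR:
ZAR 795,000.00 × 0.054716 = EUR 43,499.22
EUR 43,499.22 ÷ 0.089021 = SEK 488,639.98
SEK 488,639.98 ÷ 0.59667 = ZAR 818,945.12
Profit = ZAR 818,945.12 − ZAR 795,000.00

Profit: ZAR 23,945.12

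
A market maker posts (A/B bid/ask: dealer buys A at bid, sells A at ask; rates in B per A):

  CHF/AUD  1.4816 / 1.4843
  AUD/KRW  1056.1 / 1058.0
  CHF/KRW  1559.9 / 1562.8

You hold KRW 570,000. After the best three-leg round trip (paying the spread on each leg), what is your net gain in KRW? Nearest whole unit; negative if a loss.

Best loop KRW → CHF → AUD → KRW:
KRW 570,000 ÷ 1562.8 (buy CHF at ask) = CHF 364.73
CHF 364.73 × 1.4816 (sell CHF at bid) = AUD 540.38
AUD 540.38 × 1056.1 (sell AUD at bid) = KRW 570,699

Net profit: KRW 699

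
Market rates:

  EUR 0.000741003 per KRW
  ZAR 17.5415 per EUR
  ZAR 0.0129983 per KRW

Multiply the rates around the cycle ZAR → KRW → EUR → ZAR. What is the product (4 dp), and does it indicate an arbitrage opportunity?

Around ZAR → KRW → EUR → ZAR: 1 ÷ 0.0129983 × 0.000741003 × 17.5415 = 1.000000
Product ≈ 1 (deviation 0.000%, within rounding noise).

1.0000 (no arbitrage)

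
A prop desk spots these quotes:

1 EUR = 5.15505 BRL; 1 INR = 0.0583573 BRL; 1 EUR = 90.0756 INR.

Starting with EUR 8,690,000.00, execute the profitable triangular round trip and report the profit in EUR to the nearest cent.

Profitable loop is EUR → INR → BRL → EUR:
EUR 8,690,000.00 × 90.0756 = INR 782,756,964.00
INR 782,756,964.00 × 0.0583573 = BRL 45,679,582.98
BRL 45,679,582.98 ÷ 5.15505 = EUR 8,861,132.86
Profit = EUR 8,861,132.86 − EUR 8,690,000.00

Profit: EUR 171,132.86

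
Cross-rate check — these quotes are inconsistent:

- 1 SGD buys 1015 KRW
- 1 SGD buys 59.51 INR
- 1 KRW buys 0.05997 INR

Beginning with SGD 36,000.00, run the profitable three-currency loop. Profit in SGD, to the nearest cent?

Profit: SGD 822.45

Profitable loop is SGD → KRW → INR → SGD:
SGD 36,000.00 × 1015 = KRW 36,540,000
KRW 36,540,000 × 0.05997 = INR 2,191,303.80
INR 2,191,303.80 ÷ 59.51 = SGD 36,822.45
Profit = SGD 36,822.45 − SGD 36,000.00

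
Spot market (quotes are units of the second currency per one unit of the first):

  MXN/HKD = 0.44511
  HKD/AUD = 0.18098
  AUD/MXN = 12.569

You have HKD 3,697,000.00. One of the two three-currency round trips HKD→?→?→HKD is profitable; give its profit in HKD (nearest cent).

Profit: HKD 46,243.78

Profitable loop is HKD → AUD → MXN → HKD:
HKD 3,697,000.00 × 0.18098 = AUD 669,083.06
AUD 669,083.06 × 12.569 = MXN 8,409,704.98
MXN 8,409,704.98 × 0.44511 = HKD 3,743,243.78
Profit = HKD 3,743,243.78 − HKD 3,697,000.00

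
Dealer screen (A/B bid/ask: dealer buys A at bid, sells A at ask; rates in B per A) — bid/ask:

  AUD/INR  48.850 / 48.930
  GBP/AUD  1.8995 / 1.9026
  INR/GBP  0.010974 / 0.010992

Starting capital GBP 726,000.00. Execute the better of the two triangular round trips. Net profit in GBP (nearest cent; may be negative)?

Best loop GBP → AUD → INR → GBP:
GBP 726,000.00 × 1.8995 (sell GBP at bid) = AUD 1,379,037.00
AUD 1,379,037.00 × 48.850 (sell AUD at bid) = INR 67,365,957.45
INR 67,365,957.45 × 0.010974 (sell INR at bid) = GBP 739,274.02

Net profit: GBP 13,274.02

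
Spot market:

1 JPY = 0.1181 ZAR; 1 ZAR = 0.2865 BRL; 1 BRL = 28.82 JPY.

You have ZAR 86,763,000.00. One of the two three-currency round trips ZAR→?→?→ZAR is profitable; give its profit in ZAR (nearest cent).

Profit: ZAR 2,211,603.19

Profitable loop is ZAR → JPY → BRL → ZAR:
ZAR 86,763,000.00 ÷ 0.1181 = JPY 734,657,070
JPY 734,657,070 ÷ 28.82 = BRL 25,491,223.81
BRL 25,491,223.81 ÷ 0.2865 = ZAR 88,974,603.19
Profit = ZAR 88,974,603.19 − ZAR 86,763,000.00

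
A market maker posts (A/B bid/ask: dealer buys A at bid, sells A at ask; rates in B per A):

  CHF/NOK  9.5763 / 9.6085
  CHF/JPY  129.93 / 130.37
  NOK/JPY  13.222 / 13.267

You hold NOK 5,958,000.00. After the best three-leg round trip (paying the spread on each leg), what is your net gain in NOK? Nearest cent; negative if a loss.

Net profit: NOK 114,697.02

Best loop NOK → CHF → JPY → NOK:
NOK 5,958,000.00 ÷ 9.6085 (buy CHF at ask) = CHF 620,075.97
CHF 620,075.97 × 129.93 (sell CHF at bid) = JPY 80,566,471
JPY 80,566,471 ÷ 13.267 (buy NOK at ask) = NOK 6,072,697.02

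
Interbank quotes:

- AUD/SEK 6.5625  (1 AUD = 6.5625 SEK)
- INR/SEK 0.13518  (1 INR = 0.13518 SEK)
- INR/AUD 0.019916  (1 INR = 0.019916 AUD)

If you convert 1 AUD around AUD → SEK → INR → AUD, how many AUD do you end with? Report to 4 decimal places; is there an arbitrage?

Around AUD → SEK → INR → AUD: 1 × 6.5625 ÷ 0.13518 × 0.019916 = 0.966850
Product < 1; profitable direction is AUD → INR → SEK → AUD.

0.9668 (arbitrage exists)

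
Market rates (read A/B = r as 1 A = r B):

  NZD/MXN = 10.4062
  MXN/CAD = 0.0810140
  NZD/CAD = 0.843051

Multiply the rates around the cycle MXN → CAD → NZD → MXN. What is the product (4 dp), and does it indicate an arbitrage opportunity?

1.0000 (no arbitrage)

Around MXN → CAD → NZD → MXN: 1 × 0.0810140 ÷ 0.843051 × 10.4062 = 0.999996
Product ≈ 1 (deviation 0.000%, within rounding noise).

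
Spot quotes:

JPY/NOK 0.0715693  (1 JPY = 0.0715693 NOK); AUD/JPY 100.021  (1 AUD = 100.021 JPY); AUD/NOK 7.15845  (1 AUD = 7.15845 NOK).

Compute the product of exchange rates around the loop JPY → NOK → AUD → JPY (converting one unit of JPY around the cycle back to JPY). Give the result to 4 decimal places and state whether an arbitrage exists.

1.0000 (no arbitrage)

Around JPY → NOK → AUD → JPY: 1 × 0.0715693 ÷ 7.15845 × 100.021 = 0.999998
Product ≈ 1 (deviation 0.000%, within rounding noise).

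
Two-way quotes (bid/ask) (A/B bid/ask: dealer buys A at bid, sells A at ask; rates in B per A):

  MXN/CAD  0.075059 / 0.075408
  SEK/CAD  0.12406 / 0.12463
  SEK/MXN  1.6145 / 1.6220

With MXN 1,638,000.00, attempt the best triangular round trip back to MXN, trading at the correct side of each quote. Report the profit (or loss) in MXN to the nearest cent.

Best loop MXN → SEK → CAD → MXN:
MXN 1,638,000.00 ÷ 1.6220 (buy SEK at ask) = SEK 1,009,864.36
SEK 1,009,864.36 × 0.12406 (sell SEK at bid) = CAD 125,283.77
CAD 125,283.77 ÷ 0.075408 (buy MXN at ask) = MXN 1,661,412.23

Net profit: MXN 23,412.23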